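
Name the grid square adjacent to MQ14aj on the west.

MQ04xj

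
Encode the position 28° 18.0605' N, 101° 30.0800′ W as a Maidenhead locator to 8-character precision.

DL98fh92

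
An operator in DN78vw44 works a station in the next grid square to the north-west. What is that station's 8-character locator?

Longitude extended square 4; −1 → 3.
Latitude extended square 4; +1 → 5.

DN78vw35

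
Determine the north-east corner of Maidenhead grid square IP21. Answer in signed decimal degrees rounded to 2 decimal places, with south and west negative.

Field I=8, P=15: +8·20° lon, +15·10° lat → SW at lon -20°, lat 60°.
Square 2, 1: +2·2° lon, +1·1° lat → SW at lon -16°, lat 61°.
Cell spans 2° lon × 1° lat. NE corner is SW corner plus one full cell.
latitude 62.00, longitude -14.00.

62.00, -14.00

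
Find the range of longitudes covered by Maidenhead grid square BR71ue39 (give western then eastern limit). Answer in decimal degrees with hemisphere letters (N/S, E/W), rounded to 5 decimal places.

Field B=1, R=17: +1·20° lon, +17·10° lat → SW at lon -160°, lat 80°.
Square 7, 1: +7·2° lon, +1·1° lat → SW at lon -146°, lat 81°.
Subsquare u=20, e=4: +20·0.0833333° lon, +4·0.0416667° lat → SW at lon -144.333°, lat 81.1667°.
Extended square 3, 9: +3·0.00833333° lon, +9·0.00416667° lat → SW at lon -144.308°, lat 81.2042°.
Cell spans 0.00833333° lon × 0.00416667° lat.
west 144.30833° W, east 144.30000° W.

144.30833° W, 144.30000° W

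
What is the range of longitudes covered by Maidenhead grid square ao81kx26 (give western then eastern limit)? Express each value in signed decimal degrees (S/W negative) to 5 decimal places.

-163.15000, -163.14167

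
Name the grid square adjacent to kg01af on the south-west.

JG91xe

Longitude subsquare a = 0; −1 → -1, wraps to 23 = x, carry into square.
Longitude square 0; −1 → -1, wraps to 9, carry into field.
Longitude field K = 10; −1 → 9 = J.
Latitude subsquare f = 5; −1 → 4 = e.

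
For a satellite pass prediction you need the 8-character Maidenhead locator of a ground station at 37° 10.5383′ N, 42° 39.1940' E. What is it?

LM17he82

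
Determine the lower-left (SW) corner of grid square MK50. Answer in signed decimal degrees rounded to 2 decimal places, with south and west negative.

10.00, 70.00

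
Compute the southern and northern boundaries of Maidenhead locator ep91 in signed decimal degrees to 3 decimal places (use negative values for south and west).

61.000, 62.000

Field E=4, P=15: +4·20° lon, +15·10° lat → SW at lon -100°, lat 60°.
Square 9, 1: +9·2° lon, +1·1° lat → SW at lon -82°, lat 61°.
Cell spans 2° lon × 1° lat.
south 61.000, north 62.000.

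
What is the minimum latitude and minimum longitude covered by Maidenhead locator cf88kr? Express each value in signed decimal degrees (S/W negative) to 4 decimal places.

Field C=2, F=5: +2·20° lon, +5·10° lat → SW at lon -140°, lat -40°.
Square 8, 8: +8·2° lon, +8·1° lat → SW at lon -124°, lat -32°.
Subsquare k=10, r=17: +10·0.0833333° lon, +17·0.0416667° lat → SW at lon -123.167°, lat -31.2917°.
latitude -31.2917, longitude -123.1667.

-31.2917, -123.1667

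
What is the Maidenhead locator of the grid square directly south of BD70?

BC79

Latitude square 0; −1 → -1, wraps to 9, carry into field.
Latitude field D = 3; −1 → 2 = C.
The longitude characters are unchanged.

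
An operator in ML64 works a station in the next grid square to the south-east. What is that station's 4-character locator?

ML73

Longitude square 6; +1 → 7.
Latitude square 4; −1 → 3.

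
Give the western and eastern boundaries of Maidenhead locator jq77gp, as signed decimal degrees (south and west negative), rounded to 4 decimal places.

Field J=9, Q=16: +9·20° lon, +16·10° lat → SW at lon 0°, lat 70°.
Square 7, 7: +7·2° lon, +7·1° lat → SW at lon 14°, lat 77°.
Subsquare g=6, p=15: +6·0.0833333° lon, +15·0.0416667° lat → SW at lon 14.5°, lat 77.625°.
Cell spans 0.0833333° lon × 0.0416667° lat.
west 14.5000, east 14.5833.

14.5000, 14.5833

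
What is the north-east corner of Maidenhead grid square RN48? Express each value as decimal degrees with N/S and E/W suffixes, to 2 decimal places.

Field R=17, N=13: +17·20° lon, +13·10° lat → SW at lon 160°, lat 40°.
Square 4, 8: +4·2° lon, +8·1° lat → SW at lon 168°, lat 48°.
Cell spans 2° lon × 1° lat. NE corner is SW corner plus one full cell.
latitude 49.00° N, longitude 170.00° E.

49.00° N, 170.00° E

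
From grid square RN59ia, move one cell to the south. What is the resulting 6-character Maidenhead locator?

Latitude subsquare a = 0; −1 → -1, wraps to 23 = x, carry into square.
Latitude square 9; −1 → 8.
The longitude characters are unchanged.

RN58ix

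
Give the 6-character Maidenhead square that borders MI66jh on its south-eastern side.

MI66kg

Longitude subsquare j = 9; +1 → 10 = k.
Latitude subsquare h = 7; −1 → 6 = g.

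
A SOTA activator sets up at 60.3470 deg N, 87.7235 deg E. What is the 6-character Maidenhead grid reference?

NP30ui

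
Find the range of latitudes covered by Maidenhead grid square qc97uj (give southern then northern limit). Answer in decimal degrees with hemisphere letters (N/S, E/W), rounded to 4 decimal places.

62.6250° S, 62.5833° S

Field Q=16, C=2: +16·20° lon, +2·10° lat → SW at lon 140°, lat -70°.
Square 9, 7: +9·2° lon, +7·1° lat → SW at lon 158°, lat -63°.
Subsquare u=20, j=9: +20·0.0833333° lon, +9·0.0416667° lat → SW at lon 159.667°, lat -62.625°.
Cell spans 0.0833333° lon × 0.0416667° lat.
south 62.6250° S, north 62.5833° S.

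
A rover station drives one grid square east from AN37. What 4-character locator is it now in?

Longitude square 3; +1 → 4.
The latitude characters are unchanged.

AN47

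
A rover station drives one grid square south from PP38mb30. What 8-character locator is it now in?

PP38ma39

Latitude extended square 0; −1 → -1, wraps to 9, carry into subsquare.
Latitude subsquare b = 1; −1 → 0 = a.
The longitude characters are unchanged.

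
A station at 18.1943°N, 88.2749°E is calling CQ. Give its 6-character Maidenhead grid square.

Shift to the Maidenhead origin (180°W, 90°S): lon 268.2749, lat 108.1943.
Field (20°×10°, letters A–R): lon ⌊268.2749/20⌋ = 13 → N; lat ⌊108.1943/10⌋ = 10 → K.
Square (2°×1°, digits 0–9): lon ⌊8.2749/2⌋ = 4; lat ⌊8.1943/1⌋ = 8.
Subsquare (5′×2.5′, letters a–x): lon ⌊0.2749/0.0833333⌋ = 3 → d; lat ⌊0.1943/0.0416667⌋ = 4 → e.

NK48de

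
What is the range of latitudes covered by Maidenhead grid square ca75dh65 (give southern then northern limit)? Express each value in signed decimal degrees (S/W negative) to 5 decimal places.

-84.68750, -84.68333

Field C=2, A=0: +2·20° lon, +0·10° lat → SW at lon -140°, lat -90°.
Square 7, 5: +7·2° lon, +5·1° lat → SW at lon -126°, lat -85°.
Subsquare d=3, h=7: +3·0.0833333° lon, +7·0.0416667° lat → SW at lon -125.75°, lat -84.7083°.
Extended square 6, 5: +6·0.00833333° lon, +5·0.00416667° lat → SW at lon -125.7°, lat -84.6875°.
Cell spans 0.00833333° lon × 0.00416667° lat.
south -84.68750, north -84.68333.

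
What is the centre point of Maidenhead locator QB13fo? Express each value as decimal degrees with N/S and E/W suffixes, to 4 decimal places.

76.3958° S, 142.4583° E

Field Q=16, B=1: +16·20° lon, +1·10° lat → SW at lon 140°, lat -80°.
Square 1, 3: +1·2° lon, +3·1° lat → SW at lon 142°, lat -77°.
Subsquare f=5, o=14: +5·0.0833333° lon, +14·0.0416667° lat → SW at lon 142.417°, lat -76.4167°.
Cell spans 0.0833333° lon × 0.0416667° lat. Centre is SW corner plus half of each.
latitude 76.3958° S, longitude 142.4583° E.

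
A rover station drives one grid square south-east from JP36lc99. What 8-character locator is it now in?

Longitude extended square 9; +1 → 10, wraps to 0, carry into subsquare.
Longitude subsquare l = 11; +1 → 12 = m.
Latitude extended square 9; −1 → 8.

JP36mc08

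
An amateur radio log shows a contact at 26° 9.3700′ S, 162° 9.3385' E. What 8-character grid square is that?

RG13bu82

Add 180° to longitude and 90° to latitude: 342.15564, 63.84383.
Field: 342.15564/20 → 17 → R, 63.84383/10 → 6 → G; chars RG.
Square: 2.15564/2 → 1, 3.84383/1 → 3; chars 13.
Subsquare: 0.15564/0.0833333 → 1 → b, 0.84383/0.0416667 → 20 → u; chars bu.
Extended square: 0.07231/0.00833333 → 8, 0.01050/0.00416667 → 2; chars 82.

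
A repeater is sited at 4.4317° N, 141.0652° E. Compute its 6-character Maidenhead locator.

QJ04mk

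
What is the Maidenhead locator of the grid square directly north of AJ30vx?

AJ31va

Latitude subsquare x = 23; +1 → 24, wraps to 0 = a, carry into square.
Latitude square 0; +1 → 1.
The longitude characters are unchanged.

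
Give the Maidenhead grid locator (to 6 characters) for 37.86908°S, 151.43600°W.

BF42gd

Offset from 180°W / 90°S: lon 28.5640°, lat 52.1309°.
Field: 28.5640/20 → 1 → B, 52.1309/10 → 5 → F; chars BF.
Square: 8.5640/2 → 4, 2.1309/1 → 2; chars 42.
Subsquare: 0.5640/0.0833333 → 6 → g, 0.1309/0.0416667 → 3 → d; chars gd.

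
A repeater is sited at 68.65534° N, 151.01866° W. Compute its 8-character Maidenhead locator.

BP48lp77

Shift to the Maidenhead origin (180°W, 90°S): lon 28.98134, lat 158.65534.
Field (20°×10°, letters A–R): lon ⌊28.98134/20⌋ = 1 → B; lat ⌊158.65534/10⌋ = 15 → P.
Square (2°×1°, digits 0–9): lon ⌊8.98134/2⌋ = 4; lat ⌊8.65534/1⌋ = 8.
Subsquare (5′×2.5′, letters a–x): lon ⌊0.98134/0.0833333⌋ = 11 → l; lat ⌊0.65534/0.0416667⌋ = 15 → p.
Extended square (30″×15″, digits 0–9): lon ⌊0.06467/0.00833333⌋ = 7; lat ⌊0.03034/0.00416667⌋ = 7.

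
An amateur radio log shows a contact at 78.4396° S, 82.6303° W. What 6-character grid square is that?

EB81qn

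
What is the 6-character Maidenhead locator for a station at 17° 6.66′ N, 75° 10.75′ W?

Shift to the Maidenhead origin (180°W, 90°S): lon 104.8208, lat 107.1110.
Field (20°×10°, letters A–R): 104.8208/20 → 5 → F, 107.1110/10 → 10 → K; chars FK.
Square (2°×1°, digits 0–9): 4.8208/2 → 2, 7.1110/1 → 7; chars 27.
Subsquare (5′×2.5′, letters a–x): 0.8208/0.0833333 → 9 → j, 0.1110/0.0416667 → 2 → c; chars jc.

FK27jc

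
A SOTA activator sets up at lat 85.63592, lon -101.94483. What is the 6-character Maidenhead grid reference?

Add 180° to longitude and 90° to latitude: 78.0552, 175.6359.
Field: lon ⌊78.0552/20⌋ = 3 → D; lat ⌊175.6359/10⌋ = 17 → R.
Square: lon ⌊18.0552/2⌋ = 9; lat ⌊5.6359/1⌋ = 5.
Subsquare: lon ⌊0.0552/0.0833333⌋ = 0 → a; lat ⌊0.6359/0.0416667⌋ = 15 → p.

DR95ap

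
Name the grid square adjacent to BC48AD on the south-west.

BC38xc

Longitude subsquare a = 0; −1 → -1, wraps to 23 = x, carry into square.
Longitude square 4; −1 → 3.
Latitude subsquare d = 3; −1 → 2 = c.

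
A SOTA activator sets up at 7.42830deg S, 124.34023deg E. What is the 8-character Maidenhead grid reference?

PI22en07

Shift to the Maidenhead origin (180°W, 90°S): lon 304.34023, lat 82.57170.
Field: lon ⌊304.34023/20⌋ = 15 → P; lat ⌊82.57170/10⌋ = 8 → I.
Square: lon ⌊4.34023/2⌋ = 2; lat ⌊2.57170/1⌋ = 2.
Subsquare: lon ⌊0.34023/0.0833333⌋ = 4 → e; lat ⌊0.57170/0.0416667⌋ = 13 → n.
Extended square: lon ⌊0.00690/0.00833333⌋ = 0; lat ⌊0.03003/0.00416667⌋ = 7.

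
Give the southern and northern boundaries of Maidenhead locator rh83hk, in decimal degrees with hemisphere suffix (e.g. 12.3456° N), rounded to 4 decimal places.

Field R=17, H=7: +17·20° lon, +7·10° lat → SW at lon 160°, lat -20°.
Square 8, 3: +8·2° lon, +3·1° lat → SW at lon 176°, lat -17°.
Subsquare h=7, k=10: +7·0.0833333° lon, +10·0.0416667° lat → SW at lon 176.583°, lat -16.5833°.
Cell spans 0.0833333° lon × 0.0416667° lat.
south 16.5833° S, north 16.5417° S.

16.5833° S, 16.5417° S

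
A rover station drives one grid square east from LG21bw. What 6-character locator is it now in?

LG21cw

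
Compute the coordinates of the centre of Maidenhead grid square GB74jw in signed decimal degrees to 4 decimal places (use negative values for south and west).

Field G=6, B=1: +6·20° lon, +1·10° lat → SW at lon -60°, lat -80°.
Square 7, 4: +7·2° lon, +4·1° lat → SW at lon -46°, lat -76°.
Subsquare j=9, w=22: +9·0.0833333° lon, +22·0.0416667° lat → SW at lon -45.25°, lat -75.0833°.
Cell spans 0.0833333° lon × 0.0416667° lat. Centre is SW corner plus half of each.
latitude -75.0625, longitude -45.2083.

-75.0625, -45.2083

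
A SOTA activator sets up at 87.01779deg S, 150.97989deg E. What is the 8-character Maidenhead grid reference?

QA52lx75

Add 180° to longitude and 90° to latitude: 330.97989, 2.98221.
Field: 330.97989/20 → 16 → Q, 2.98221/10 → 0 → A; chars QA.
Square: 10.97989/2 → 5, 2.98221/1 → 2; chars 52.
Subsquare: 0.97989/0.0833333 → 11 → l, 0.98221/0.0416667 → 23 → x; chars lx.
Extended square: 0.06322/0.00833333 → 7, 0.02388/0.00416667 → 5; chars 75.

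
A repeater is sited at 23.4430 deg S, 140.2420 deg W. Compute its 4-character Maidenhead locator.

Offset from 180°W / 90°S: lon 39.76°, lat 66.56°.
Field (20°×10°, letters A–R): 39.76/20 → 1 → B, 66.56/10 → 6 → G; chars BG.
Square (2°×1°, digits 0–9): 19.76/2 → 9, 6.56/1 → 6; chars 96.

BG96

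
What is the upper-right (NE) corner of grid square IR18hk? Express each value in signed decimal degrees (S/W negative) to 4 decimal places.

88.4583, -17.3333

Field I=8, R=17: +8·20° lon, +17·10° lat → SW at lon -20°, lat 80°.
Square 1, 8: +1·2° lon, +8·1° lat → SW at lon -18°, lat 88°.
Subsquare h=7, k=10: +7·0.0833333° lon, +10·0.0416667° lat → SW at lon -17.4167°, lat 88.4167°.
Cell spans 0.0833333° lon × 0.0416667° lat. NE corner is SW corner plus one full cell.
latitude 88.4583, longitude -17.3333.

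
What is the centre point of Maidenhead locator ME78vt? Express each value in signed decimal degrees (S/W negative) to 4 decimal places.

Field M=12, E=4: +12·20° lon, +4·10° lat → SW at lon 60°, lat -50°.
Square 7, 8: +7·2° lon, +8·1° lat → SW at lon 74°, lat -42°.
Subsquare v=21, t=19: +21·0.0833333° lon, +19·0.0416667° lat → SW at lon 75.75°, lat -41.2083°.
Cell spans 0.0833333° lon × 0.0416667° lat. Centre is SW corner plus half of each.
latitude -41.1875, longitude 75.7917.

-41.1875, 75.7917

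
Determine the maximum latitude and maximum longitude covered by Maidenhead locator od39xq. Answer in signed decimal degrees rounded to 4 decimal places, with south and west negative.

Field O=14, D=3: +14·20° lon, +3·10° lat → SW at lon 100°, lat -60°.
Square 3, 9: +3·2° lon, +9·1° lat → SW at lon 106°, lat -51°.
Subsquare x=23, q=16: +23·0.0833333° lon, +16·0.0416667° lat → SW at lon 107.917°, lat -50.3333°.
Cell spans 0.0833333° lon × 0.0416667° lat. NE corner is SW corner plus one full cell.
latitude -50.2917, longitude 108.0000.

-50.2917, 108.0000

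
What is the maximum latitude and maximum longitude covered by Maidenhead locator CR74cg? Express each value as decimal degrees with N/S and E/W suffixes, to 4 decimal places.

84.2917° N, 125.7500° W

Field C=2, R=17: +2·20° lon, +17·10° lat → SW at lon -140°, lat 80°.
Square 7, 4: +7·2° lon, +4·1° lat → SW at lon -126°, lat 84°.
Subsquare c=2, g=6: +2·0.0833333° lon, +6·0.0416667° lat → SW at lon -125.833°, lat 84.25°.
Cell spans 0.0833333° lon × 0.0416667° lat. NE corner is SW corner plus one full cell.
latitude 84.2917° N, longitude 125.7500° W.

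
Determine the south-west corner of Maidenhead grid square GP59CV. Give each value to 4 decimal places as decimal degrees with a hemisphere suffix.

69.8750° N, 49.8333° W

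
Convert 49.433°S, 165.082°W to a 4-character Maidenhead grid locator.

AE70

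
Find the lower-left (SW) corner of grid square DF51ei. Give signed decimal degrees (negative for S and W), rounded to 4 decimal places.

-38.6667, -109.6667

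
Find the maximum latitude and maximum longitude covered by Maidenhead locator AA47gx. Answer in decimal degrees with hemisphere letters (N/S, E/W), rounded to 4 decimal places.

82.0000° S, 171.4167° W

Field A=0, A=0: +0·20° lon, +0·10° lat → SW at lon -180°, lat -90°.
Square 4, 7: +4·2° lon, +7·1° lat → SW at lon -172°, lat -83°.
Subsquare g=6, x=23: +6·0.0833333° lon, +23·0.0416667° lat → SW at lon -171.5°, lat -82.0417°.
Cell spans 0.0833333° lon × 0.0416667° lat. NE corner is SW corner plus one full cell.
latitude 82.0000° S, longitude 171.4167° W.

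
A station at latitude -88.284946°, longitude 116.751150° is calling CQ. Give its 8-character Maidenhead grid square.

OA81jr01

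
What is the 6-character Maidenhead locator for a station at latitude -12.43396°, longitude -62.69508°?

FH87pn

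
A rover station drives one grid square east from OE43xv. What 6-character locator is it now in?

OE53av

Longitude subsquare x = 23; +1 → 24, wraps to 0 = a, carry into square.
Longitude square 4; +1 → 5.
The latitude characters are unchanged.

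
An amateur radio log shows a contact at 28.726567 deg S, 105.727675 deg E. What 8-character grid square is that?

Add 180° to longitude and 90° to latitude: 285.72767, 61.27343.
Field: lon ⌊285.72767/20⌋ = 14 → O; lat ⌊61.27343/10⌋ = 6 → G.
Square: lon ⌊5.72767/2⌋ = 2; lat ⌊1.27343/1⌋ = 1.
Subsquare: lon ⌊1.72767/0.0833333⌋ = 20 → u; lat ⌊0.27343/0.0416667⌋ = 6 → g.
Extended square: lon ⌊0.06101/0.00833333⌋ = 7; lat ⌊0.02343/0.00416667⌋ = 5.

OG21ug75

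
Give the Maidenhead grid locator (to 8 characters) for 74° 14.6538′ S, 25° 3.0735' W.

Shift to the Maidenhead origin (180°W, 90°S): lon 154.94878, lat 15.75577.
Field: lon ⌊154.94878/20⌋ = 7 → H; lat ⌊15.75577/10⌋ = 1 → B.
Square: lon ⌊14.94878/2⌋ = 7; lat ⌊5.75577/1⌋ = 5.
Subsquare: lon ⌊0.94878/0.0833333⌋ = 11 → l; lat ⌊0.75577/0.0416667⌋ = 18 → s.
Extended square: lon ⌊0.03211/0.00833333⌋ = 3; lat ⌊0.00577/0.00416667⌋ = 1.

HB75ls31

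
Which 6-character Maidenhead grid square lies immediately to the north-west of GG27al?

Longitude subsquare a = 0; −1 → -1, wraps to 23 = x, carry into square.
Longitude square 2; −1 → 1.
Latitude subsquare l = 11; +1 → 12 = m.

GG17xm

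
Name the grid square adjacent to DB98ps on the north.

DB98pt

Latitude subsquare s = 18; +1 → 19 = t.
The longitude characters are unchanged.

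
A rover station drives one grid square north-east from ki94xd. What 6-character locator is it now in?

Longitude subsquare x = 23; +1 → 24, wraps to 0 = a, carry into square.
Longitude square 9; +1 → 10, wraps to 0, carry into field.
Longitude field K = 10; +1 → 11 = L.
Latitude subsquare d = 3; +1 → 4 = e.

LI04ae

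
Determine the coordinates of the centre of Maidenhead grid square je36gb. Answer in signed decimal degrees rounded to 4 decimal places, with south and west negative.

-43.9375, 6.5417

Field J=9, E=4: +9·20° lon, +4·10° lat → SW at lon 0°, lat -50°.
Square 3, 6: +3·2° lon, +6·1° lat → SW at lon 6°, lat -44°.
Subsquare g=6, b=1: +6·0.0833333° lon, +1·0.0416667° lat → SW at lon 6.5°, lat -43.9583°.
Cell spans 0.0833333° lon × 0.0416667° lat. Centre is SW corner plus half of each.
latitude -43.9375, longitude 6.5417.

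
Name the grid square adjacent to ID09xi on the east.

ID19ai

Longitude subsquare x = 23; +1 → 24, wraps to 0 = a, carry into square.
Longitude square 0; +1 → 1.
The latitude characters are unchanged.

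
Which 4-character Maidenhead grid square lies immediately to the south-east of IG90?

JF09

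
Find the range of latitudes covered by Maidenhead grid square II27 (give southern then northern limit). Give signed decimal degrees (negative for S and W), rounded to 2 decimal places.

Field I=8, I=8: +8·20° lon, +8·10° lat → SW at lon -20°, lat -10°.
Square 2, 7: +2·2° lon, +7·1° lat → SW at lon -16°, lat -3°.
Cell spans 2° lon × 1° lat.
south -3.00, north -2.00.

-3.00, -2.00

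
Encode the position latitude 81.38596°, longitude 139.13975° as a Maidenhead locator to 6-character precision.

PR91nj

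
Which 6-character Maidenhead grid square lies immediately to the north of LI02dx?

LI03da

Latitude subsquare x = 23; +1 → 24, wraps to 0 = a, carry into square.
Latitude square 2; +1 → 3.
The longitude characters are unchanged.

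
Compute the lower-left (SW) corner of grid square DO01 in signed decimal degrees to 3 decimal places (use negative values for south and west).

51.000, -120.000

Field D=3, O=14: +3·20° lon, +14·10° lat → SW at lon -120°, lat 50°.
Square 0, 1: +0·2° lon, +1·1° lat → SW at lon -120°, lat 51°.
latitude 51.000, longitude -120.000.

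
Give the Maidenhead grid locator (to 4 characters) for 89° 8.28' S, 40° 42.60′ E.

Offset from 180°W / 90°S: lon 220.71°, lat 0.86°.
Field (20°×10°, letters A–R): lon ⌊220.71/20⌋ = 11 → L; lat ⌊0.86/10⌋ = 0 → A.
Square (2°×1°, digits 0–9): lon ⌊0.71/2⌋ = 0; lat ⌊0.86/1⌋ = 0.

LA00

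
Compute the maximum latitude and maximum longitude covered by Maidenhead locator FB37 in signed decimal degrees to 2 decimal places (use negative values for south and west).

-72.00, -72.00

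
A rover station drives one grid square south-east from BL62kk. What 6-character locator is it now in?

BL62lj

Longitude subsquare k = 10; +1 → 11 = l.
Latitude subsquare k = 10; −1 → 9 = j.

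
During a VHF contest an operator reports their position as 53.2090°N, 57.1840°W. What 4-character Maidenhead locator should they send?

GO13

Shift to the Maidenhead origin (180°W, 90°S): lon 122.82, lat 143.21.
Field: 122.82/20 → 6 → G, 143.21/10 → 14 → O; chars GO.
Square: 2.82/2 → 1, 3.21/1 → 3; chars 13.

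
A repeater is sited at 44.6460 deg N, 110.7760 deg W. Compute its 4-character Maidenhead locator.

DN44

Offset from 180°W / 90°S: lon 69.22°, lat 134.65°.
Field: 69.22/20 → 3 → D, 134.65/10 → 13 → N; chars DN.
Square: 9.22/2 → 4, 4.65/1 → 4; chars 44.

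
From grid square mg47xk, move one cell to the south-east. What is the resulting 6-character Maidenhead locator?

Longitude subsquare x = 23; +1 → 24, wraps to 0 = a, carry into square.
Longitude square 4; +1 → 5.
Latitude subsquare k = 10; −1 → 9 = j.

MG57aj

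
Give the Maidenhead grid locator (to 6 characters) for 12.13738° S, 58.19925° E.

LH97cu

Add 180° to longitude and 90° to latitude: 238.1993, 77.8626.
Field (20°×10°, letters A–R): lon ⌊238.1993/20⌋ = 11 → L; lat ⌊77.8626/10⌋ = 7 → H.
Square (2°×1°, digits 0–9): lon ⌊18.1993/2⌋ = 9; lat ⌊7.8626/1⌋ = 7.
Subsquare (5′×2.5′, letters a–x): lon ⌊0.1993/0.0833333⌋ = 2 → c; lat ⌊0.8626/0.0416667⌋ = 20 → u.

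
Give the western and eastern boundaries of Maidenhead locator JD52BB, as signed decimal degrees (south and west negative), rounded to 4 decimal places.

10.0833, 10.1667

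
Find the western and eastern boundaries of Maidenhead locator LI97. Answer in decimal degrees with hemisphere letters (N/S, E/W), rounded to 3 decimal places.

58.000° E, 60.000° E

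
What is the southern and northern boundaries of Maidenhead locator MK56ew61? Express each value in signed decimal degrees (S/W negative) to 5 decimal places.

16.92083, 16.92500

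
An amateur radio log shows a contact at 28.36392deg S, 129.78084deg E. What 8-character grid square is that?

Shift to the Maidenhead origin (180°W, 90°S): lon 309.78084, lat 61.63608.
Field: 309.78084/20 → 15 → P, 61.63608/10 → 6 → G; chars PG.
Square: 9.78084/2 → 4, 1.63608/1 → 1; chars 41.
Subsquare: 1.78084/0.0833333 → 21 → v, 0.63608/0.0416667 → 15 → p; chars vp.
Extended square: 0.03084/0.00833333 → 3, 0.01108/0.00416667 → 2; chars 32.

PG41vp32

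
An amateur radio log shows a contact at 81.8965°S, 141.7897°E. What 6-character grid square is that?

Offset from 180°W / 90°S: lon 321.7897°, lat 8.1035°.
Field: lon ⌊321.7897/20⌋ = 16 → Q; lat ⌊8.1035/10⌋ = 0 → A.
Square: lon ⌊1.7897/2⌋ = 0; lat ⌊8.1035/1⌋ = 8.
Subsquare: lon ⌊1.7897/0.0833333⌋ = 21 → v; lat ⌊0.1035/0.0416667⌋ = 2 → c.

QA08vc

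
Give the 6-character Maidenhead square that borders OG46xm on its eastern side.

OG56am

Longitude subsquare x = 23; +1 → 24, wraps to 0 = a, carry into square.
Longitude square 4; +1 → 5.
The latitude characters are unchanged.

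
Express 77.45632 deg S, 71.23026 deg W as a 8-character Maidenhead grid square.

FB42jn20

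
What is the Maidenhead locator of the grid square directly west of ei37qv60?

Longitude extended square 6; −1 → 5.
The latitude characters are unchanged.

EI37qv50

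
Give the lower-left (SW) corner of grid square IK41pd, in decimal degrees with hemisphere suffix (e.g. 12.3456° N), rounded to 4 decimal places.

Field I=8, K=10: +8·20° lon, +10·10° lat → SW at lon -20°, lat 10°.
Square 4, 1: +4·2° lon, +1·1° lat → SW at lon -12°, lat 11°.
Subsquare p=15, d=3: +15·0.0833333° lon, +3·0.0416667° lat → SW at lon -10.75°, lat 11.125°.
latitude 11.1250° N, longitude 10.7500° W.

11.1250° N, 10.7500° W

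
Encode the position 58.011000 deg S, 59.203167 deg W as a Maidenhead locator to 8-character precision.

Shift to the Maidenhead origin (180°W, 90°S): lon 120.79683, lat 31.98900.
Field: 120.79683/20 → 6 → G, 31.98900/10 → 3 → D; chars GD.
Square: 0.79683/2 → 0, 1.98900/1 → 1; chars 01.
Subsquare: 0.79683/0.0833333 → 9 → j, 0.98900/0.0416667 → 23 → x; chars jx.
Extended square: 0.04683/0.00833333 → 5, 0.03067/0.00416667 → 7; chars 57.

GD01jx57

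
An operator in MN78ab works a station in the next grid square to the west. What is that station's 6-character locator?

MN68xb

Longitude subsquare a = 0; −1 → -1, wraps to 23 = x, carry into square.
Longitude square 7; −1 → 6.
The latitude characters are unchanged.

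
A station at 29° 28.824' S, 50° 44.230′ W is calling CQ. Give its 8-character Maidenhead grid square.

GG40pm14

Shift to the Maidenhead origin (180°W, 90°S): lon 129.26283, lat 60.51960.
Field: 129.26283/20 → 6 → G, 60.51960/10 → 6 → G; chars GG.
Square: 9.26283/2 → 4, 0.51960/1 → 0; chars 40.
Subsquare: 1.26283/0.0833333 → 15 → p, 0.51960/0.0416667 → 12 → m; chars pm.
Extended square: 0.01283/0.00833333 → 1, 0.01960/0.00416667 → 4; chars 14.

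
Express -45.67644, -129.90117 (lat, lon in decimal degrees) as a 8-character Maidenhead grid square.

Shift to the Maidenhead origin (180°W, 90°S): lon 50.09883, lat 44.32356.
Field (20°×10°, letters A–R): lon ⌊50.09883/20⌋ = 2 → C; lat ⌊44.32356/10⌋ = 4 → E.
Square (2°×1°, digits 0–9): lon ⌊10.09883/2⌋ = 5; lat ⌊4.32356/1⌋ = 4.
Subsquare (5′×2.5′, letters a–x): lon ⌊0.09883/0.0833333⌋ = 1 → b; lat ⌊0.32356/0.0416667⌋ = 7 → h.
Extended square (30″×15″, digits 0–9): lon ⌊0.01550/0.00833333⌋ = 1; lat ⌊0.03189/0.00416667⌋ = 7.

CE54bh17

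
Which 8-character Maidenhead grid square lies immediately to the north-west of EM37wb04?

Longitude extended square 0; −1 → -1, wraps to 9, carry into subsquare.
Longitude subsquare w = 22; −1 → 21 = v.
Latitude extended square 4; +1 → 5.

EM37vb95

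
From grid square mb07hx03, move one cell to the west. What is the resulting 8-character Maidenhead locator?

Longitude extended square 0; −1 → -1, wraps to 9, carry into subsquare.
Longitude subsquare h = 7; −1 → 6 = g.
The latitude characters are unchanged.

MB07gx93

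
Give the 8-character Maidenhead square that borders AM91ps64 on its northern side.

AM91ps65

Latitude extended square 4; +1 → 5.
The longitude characters are unchanged.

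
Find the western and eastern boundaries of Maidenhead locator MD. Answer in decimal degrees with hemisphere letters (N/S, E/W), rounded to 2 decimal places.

Field M=12, D=3: +12·20° lon, +3·10° lat → SW at lon 60°, lat -60°.
Cell spans 20° lon × 10° lat.
west 60.00° E, east 80.00° E.

60.00° E, 80.00° E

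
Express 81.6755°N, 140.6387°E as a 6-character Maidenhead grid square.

Add 180° to longitude and 90° to latitude: 320.6387, 171.6755.
Field: lon ⌊320.6387/20⌋ = 16 → Q; lat ⌊171.6755/10⌋ = 17 → R.
Square: lon ⌊0.6387/2⌋ = 0; lat ⌊1.6755/1⌋ = 1.
Subsquare: lon ⌊0.6387/0.0833333⌋ = 7 → h; lat ⌊0.6755/0.0416667⌋ = 16 → q.

QR01hq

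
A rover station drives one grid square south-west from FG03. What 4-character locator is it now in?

Longitude square 0; −1 → -1, wraps to 9, carry into field.
Longitude field F = 5; −1 → 4 = E.
Latitude square 3; −1 → 2.

EG92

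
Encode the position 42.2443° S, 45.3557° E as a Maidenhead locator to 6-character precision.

Add 180° to longitude and 90° to latitude: 225.3557, 47.7557.
Field: 225.3557/20 → 11 → L, 47.7557/10 → 4 → E; chars LE.
Square: 5.3557/2 → 2, 7.7557/1 → 7; chars 27.
Subsquare: 1.3557/0.0833333 → 16 → q, 0.7557/0.0416667 → 18 → s; chars qs.

LE27qs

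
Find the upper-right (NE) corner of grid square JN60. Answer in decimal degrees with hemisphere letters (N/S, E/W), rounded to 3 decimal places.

41.000° N, 14.000° E

Field J=9, N=13: +9·20° lon, +13·10° lat → SW at lon 0°, lat 40°.
Square 6, 0: +6·2° lon, +0·1° lat → SW at lon 12°, lat 40°.
Cell spans 2° lon × 1° lat. NE corner is SW corner plus one full cell.
latitude 41.000° N, longitude 14.000° E.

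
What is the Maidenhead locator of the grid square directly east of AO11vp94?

AO11wp04

Longitude extended square 9; +1 → 10, wraps to 0, carry into subsquare.
Longitude subsquare v = 21; +1 → 22 = w.
The latitude characters are unchanged.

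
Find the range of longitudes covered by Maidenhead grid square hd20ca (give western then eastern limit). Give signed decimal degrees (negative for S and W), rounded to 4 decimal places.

Field H=7, D=3: +7·20° lon, +3·10° lat → SW at lon -40°, lat -60°.
Square 2, 0: +2·2° lon, +0·1° lat → SW at lon -36°, lat -60°.
Subsquare c=2, a=0: +2·0.0833333° lon, +0·0.0416667° lat → SW at lon -35.8333°, lat -60°.
Cell spans 0.0833333° lon × 0.0416667° lat.
west -35.8333, east -35.7500.

-35.8333, -35.7500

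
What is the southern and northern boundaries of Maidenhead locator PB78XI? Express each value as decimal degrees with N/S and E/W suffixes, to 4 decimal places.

71.6667° S, 71.6250° S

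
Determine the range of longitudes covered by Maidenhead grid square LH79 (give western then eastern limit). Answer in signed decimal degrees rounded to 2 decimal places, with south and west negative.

54.00, 56.00

Field L=11, H=7: +11·20° lon, +7·10° lat → SW at lon 40°, lat -20°.
Square 7, 9: +7·2° lon, +9·1° lat → SW at lon 54°, lat -11°.
Cell spans 2° lon × 1° lat.
west 54.00, east 56.00.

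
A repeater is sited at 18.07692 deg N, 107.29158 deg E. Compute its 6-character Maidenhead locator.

OK38pb

Offset from 180°W / 90°S: lon 287.2916°, lat 108.0769°.
Field: 287.2916/20 → 14 → O, 108.0769/10 → 10 → K; chars OK.
Square: 7.2916/2 → 3, 8.0769/1 → 8; chars 38.
Subsquare: 1.2916/0.0833333 → 15 → p, 0.0769/0.0416667 → 1 → b; chars pb.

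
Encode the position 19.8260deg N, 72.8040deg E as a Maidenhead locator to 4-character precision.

MK69

Add 180° to longitude and 90° to latitude: 252.80, 109.83.
Field: lon ⌊252.80/20⌋ = 12 → M; lat ⌊109.83/10⌋ = 10 → K.
Square: lon ⌊12.80/2⌋ = 6; lat ⌊9.83/1⌋ = 9.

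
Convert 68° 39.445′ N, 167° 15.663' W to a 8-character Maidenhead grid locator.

Shift to the Maidenhead origin (180°W, 90°S): lon 12.73895, lat 158.65742.
Field: lon ⌊12.73895/20⌋ = 0 → A; lat ⌊158.65742/10⌋ = 15 → P.
Square: lon ⌊12.73895/2⌋ = 6; lat ⌊8.65742/1⌋ = 8.
Subsquare: lon ⌊0.73895/0.0833333⌋ = 8 → i; lat ⌊0.65742/0.0416667⌋ = 15 → p.
Extended square: lon ⌊0.07228/0.00833333⌋ = 8; lat ⌊0.03242/0.00416667⌋ = 7.

AP68ip87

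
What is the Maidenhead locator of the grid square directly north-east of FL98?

GL09

Longitude square 9; +1 → 10, wraps to 0, carry into field.
Longitude field F = 5; +1 → 6 = G.
Latitude square 8; +1 → 9.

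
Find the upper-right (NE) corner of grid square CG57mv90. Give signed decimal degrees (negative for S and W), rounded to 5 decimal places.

-22.12083, -128.91667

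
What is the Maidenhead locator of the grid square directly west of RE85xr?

Longitude subsquare x = 23; −1 → 22 = w.
The latitude characters are unchanged.

RE85wr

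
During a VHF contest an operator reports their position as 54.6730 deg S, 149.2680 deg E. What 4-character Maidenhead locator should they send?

QD45

Offset from 180°W / 90°S: lon 329.27°, lat 35.33°.
Field: 329.27/20 → 16 → Q, 35.33/10 → 3 → D; chars QD.
Square: 9.27/2 → 4, 5.33/1 → 5; chars 45.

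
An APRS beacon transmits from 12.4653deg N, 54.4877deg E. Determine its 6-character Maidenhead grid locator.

Offset from 180°W / 90°S: lon 234.4877°, lat 102.4653°.
Field (20°×10°, letters A–R): 234.4877/20 → 11 → L, 102.4653/10 → 10 → K; chars LK.
Square (2°×1°, digits 0–9): 14.4877/2 → 7, 2.4653/1 → 2; chars 72.
Subsquare (5′×2.5′, letters a–x): 0.4877/0.0833333 → 5 → f, 0.4653/0.0416667 → 11 → l; chars fl.

LK72fl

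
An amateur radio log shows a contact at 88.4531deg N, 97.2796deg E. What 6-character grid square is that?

NR88pk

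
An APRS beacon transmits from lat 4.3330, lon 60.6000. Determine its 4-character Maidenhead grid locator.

MJ04

Offset from 180°W / 90°S: lon 240.60°, lat 94.33°.
Field: lon ⌊240.60/20⌋ = 12 → M; lat ⌊94.33/10⌋ = 9 → J.
Square: lon ⌊0.60/2⌋ = 0; lat ⌊4.33/1⌋ = 4.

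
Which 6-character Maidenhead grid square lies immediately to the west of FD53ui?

Longitude subsquare u = 20; −1 → 19 = t.
The latitude characters are unchanged.

FD53ti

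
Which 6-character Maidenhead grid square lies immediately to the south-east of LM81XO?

Longitude subsquare x = 23; +1 → 24, wraps to 0 = a, carry into square.
Longitude square 8; +1 → 9.
Latitude subsquare o = 14; −1 → 13 = n.

LM91an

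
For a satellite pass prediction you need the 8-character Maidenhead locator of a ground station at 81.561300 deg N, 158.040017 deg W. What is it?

BR01xn54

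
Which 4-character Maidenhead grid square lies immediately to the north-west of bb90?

BB81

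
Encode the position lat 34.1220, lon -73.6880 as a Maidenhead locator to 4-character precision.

FM34

Add 180° to longitude and 90° to latitude: 106.31, 124.12.
Field: lon ⌊106.31/20⌋ = 5 → F; lat ⌊124.12/10⌋ = 12 → M.
Square: lon ⌊6.31/2⌋ = 3; lat ⌊4.12/1⌋ = 4.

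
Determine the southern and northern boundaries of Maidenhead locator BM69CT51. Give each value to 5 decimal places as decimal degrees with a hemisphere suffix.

Field B=1, M=12: +1·20° lon, +12·10° lat → SW at lon -160°, lat 30°.
Square 6, 9: +6·2° lon, +9·1° lat → SW at lon -148°, lat 39°.
Subsquare c=2, t=19: +2·0.0833333° lon, +19·0.0416667° lat → SW at lon -147.833°, lat 39.7917°.
Extended square 5, 1: +5·0.00833333° lon, +1·0.00416667° lat → SW at lon -147.792°, lat 39.7958°.
Cell spans 0.00833333° lon × 0.00416667° lat.
south 39.79583° N, north 39.80000° N.

39.79583° N, 39.80000° N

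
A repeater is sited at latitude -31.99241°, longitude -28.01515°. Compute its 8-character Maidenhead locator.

HF58xa81

Add 180° to longitude and 90° to latitude: 151.98485, 58.00759.
Field: 151.98485/20 → 7 → H, 58.00759/10 → 5 → F; chars HF.
Square: 11.98485/2 → 5, 8.00759/1 → 8; chars 58.
Subsquare: 1.98485/0.0833333 → 23 → x, 0.00759/0.0416667 → 0 → a; chars xa.
Extended square: 0.06818/0.00833333 → 8, 0.00759/0.00416667 → 1; chars 81.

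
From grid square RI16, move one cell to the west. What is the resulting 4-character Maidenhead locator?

Longitude square 1; −1 → 0.
The latitude characters are unchanged.

RI06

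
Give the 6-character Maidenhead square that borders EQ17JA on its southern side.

EQ16jx

Latitude subsquare a = 0; −1 → -1, wraps to 23 = x, carry into square.
Latitude square 7; −1 → 6.
The longitude characters are unchanged.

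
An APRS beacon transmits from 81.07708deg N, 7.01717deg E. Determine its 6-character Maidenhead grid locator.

JR31mb

Shift to the Maidenhead origin (180°W, 90°S): lon 187.0172, lat 171.0771.
Field: lon ⌊187.0172/20⌋ = 9 → J; lat ⌊171.0771/10⌋ = 17 → R.
Square: lon ⌊7.0172/2⌋ = 3; lat ⌊1.0771/1⌋ = 1.
Subsquare: lon ⌊1.0172/0.0833333⌋ = 12 → m; lat ⌊0.0771/0.0416667⌋ = 1 → b.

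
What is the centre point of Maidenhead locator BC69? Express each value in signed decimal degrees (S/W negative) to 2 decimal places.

-60.50, -147.00

Field B=1, C=2: +1·20° lon, +2·10° lat → SW at lon -160°, lat -70°.
Square 6, 9: +6·2° lon, +9·1° lat → SW at lon -148°, lat -61°.
Cell spans 2° lon × 1° lat. Centre is SW corner plus half of each.
latitude -60.50, longitude -147.00.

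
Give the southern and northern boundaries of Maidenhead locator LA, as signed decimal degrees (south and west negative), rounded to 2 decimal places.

-90.00, -80.00

Field L=11, A=0: +11·20° lon, +0·10° lat → SW at lon 40°, lat -90°.
Cell spans 20° lon × 10° lat.
south -90.00, north -80.00.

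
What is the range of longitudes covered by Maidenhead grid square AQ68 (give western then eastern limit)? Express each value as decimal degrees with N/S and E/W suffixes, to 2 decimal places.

168.00° W, 166.00° W

Field A=0, Q=16: +0·20° lon, +16·10° lat → SW at lon -180°, lat 70°.
Square 6, 8: +6·2° lon, +8·1° lat → SW at lon -168°, lat 78°.
Cell spans 2° lon × 1° lat.
west 168.00° W, east 166.00° W.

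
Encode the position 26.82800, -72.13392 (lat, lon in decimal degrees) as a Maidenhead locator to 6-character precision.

Offset from 180°W / 90°S: lon 107.8661°, lat 116.8280°.
Field (20°×10°, letters A–R): 107.8661/20 → 5 → F, 116.8280/10 → 11 → L; chars FL.
Square (2°×1°, digits 0–9): 7.8661/2 → 3, 6.8280/1 → 6; chars 36.
Subsquare (5′×2.5′, letters a–x): 1.8661/0.0833333 → 22 → w, 0.8280/0.0416667 → 19 → t; chars wt.

FL36wt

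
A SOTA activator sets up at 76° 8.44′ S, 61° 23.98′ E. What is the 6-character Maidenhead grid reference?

MB03qu

Add 180° to longitude and 90° to latitude: 241.3997, 13.8593.
Field: lon ⌊241.3997/20⌋ = 12 → M; lat ⌊13.8593/10⌋ = 1 → B.
Square: lon ⌊1.3997/2⌋ = 0; lat ⌊3.8593/1⌋ = 3.
Subsquare: lon ⌊1.3997/0.0833333⌋ = 16 → q; lat ⌊0.8593/0.0416667⌋ = 20 → u.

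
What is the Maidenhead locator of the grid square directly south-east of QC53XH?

QC63ag

Longitude subsquare x = 23; +1 → 24, wraps to 0 = a, carry into square.
Longitude square 5; +1 → 6.
Latitude subsquare h = 7; −1 → 6 = g.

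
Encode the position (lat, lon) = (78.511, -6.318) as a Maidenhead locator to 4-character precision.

IQ68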